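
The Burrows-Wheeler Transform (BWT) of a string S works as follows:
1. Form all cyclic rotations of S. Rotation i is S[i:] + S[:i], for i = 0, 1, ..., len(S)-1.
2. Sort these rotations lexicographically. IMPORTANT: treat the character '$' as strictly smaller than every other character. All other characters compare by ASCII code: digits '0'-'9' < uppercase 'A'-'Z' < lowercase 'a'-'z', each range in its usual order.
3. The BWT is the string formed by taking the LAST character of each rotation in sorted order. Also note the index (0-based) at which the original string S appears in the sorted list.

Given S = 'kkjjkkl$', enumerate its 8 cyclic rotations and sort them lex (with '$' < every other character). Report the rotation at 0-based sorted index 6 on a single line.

Answer: kl$kkjjk

Derivation:
All 8 rotations (rotation i = S[i:]+S[:i]):
  rot[0] = kkjjkkl$
  rot[1] = kjjkkl$k
  rot[2] = jjkkl$kk
  rot[3] = jkkl$kkj
  rot[4] = kkl$kkjj
  rot[5] = kl$kkjjk
  rot[6] = l$kkjjkk
  rot[7] = $kkjjkkl
Sorted (with $ < everything):
  sorted[0] = $kkjjkkl
  sorted[1] = jjkkl$kk
  sorted[2] = jkkl$kkj
  sorted[3] = kjjkkl$k
  sorted[4] = kkjjkkl$
  sorted[5] = kkl$kkjj
  sorted[6] = kl$kkjjk
  sorted[7] = l$kkjjkk
sorted[6] = kl$kkjjk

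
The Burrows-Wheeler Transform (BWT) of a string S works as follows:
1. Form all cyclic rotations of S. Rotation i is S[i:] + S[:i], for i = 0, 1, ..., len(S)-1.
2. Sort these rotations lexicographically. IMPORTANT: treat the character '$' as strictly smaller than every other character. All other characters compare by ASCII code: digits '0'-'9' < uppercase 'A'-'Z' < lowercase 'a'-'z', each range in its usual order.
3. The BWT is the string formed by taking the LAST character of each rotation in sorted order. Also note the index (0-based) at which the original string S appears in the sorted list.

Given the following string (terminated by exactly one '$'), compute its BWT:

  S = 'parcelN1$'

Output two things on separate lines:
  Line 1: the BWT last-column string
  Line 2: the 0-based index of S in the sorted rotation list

All 9 rotations (rotation i = S[i:]+S[:i]):
  rot[0] = parcelN1$
  rot[1] = arcelN1$p
  rot[2] = rcelN1$pa
  rot[3] = celN1$par
  rot[4] = elN1$parc
  rot[5] = lN1$parce
  rot[6] = N1$parcel
  rot[7] = 1$parcelN
  rot[8] = $parcelN1
Sorted (with $ < everything):
  sorted[0] = $parcelN1  (last char: '1')
  sorted[1] = 1$parcelN  (last char: 'N')
  sorted[2] = N1$parcel  (last char: 'l')
  sorted[3] = arcelN1$p  (last char: 'p')
  sorted[4] = celN1$par  (last char: 'r')
  sorted[5] = elN1$parc  (last char: 'c')
  sorted[6] = lN1$parce  (last char: 'e')
  sorted[7] = parcelN1$  (last char: '$')
  sorted[8] = rcelN1$pa  (last char: 'a')
Last column: 1Nlprce$a
Original string S is at sorted index 7

Answer: 1Nlprce$a
7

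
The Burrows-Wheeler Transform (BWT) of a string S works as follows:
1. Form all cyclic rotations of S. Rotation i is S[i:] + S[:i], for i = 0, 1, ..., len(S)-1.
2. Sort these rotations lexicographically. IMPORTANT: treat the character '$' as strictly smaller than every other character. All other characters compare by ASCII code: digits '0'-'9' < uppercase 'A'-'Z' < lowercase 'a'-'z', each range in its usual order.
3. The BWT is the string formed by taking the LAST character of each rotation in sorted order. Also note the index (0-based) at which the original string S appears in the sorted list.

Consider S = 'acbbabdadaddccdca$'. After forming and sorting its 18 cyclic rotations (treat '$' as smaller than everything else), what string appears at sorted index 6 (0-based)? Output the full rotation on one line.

Answer: babdadaddccdca$acb

Derivation:
All 18 rotations (rotation i = S[i:]+S[:i]):
  rot[0] = acbbabdadaddccdca$
  rot[1] = cbbabdadaddccdca$a
  rot[2] = bbabdadaddccdca$ac
  rot[3] = babdadaddccdca$acb
  rot[4] = abdadaddccdca$acbb
  rot[5] = bdadaddccdca$acbba
  rot[6] = dadaddccdca$acbbab
  rot[7] = adaddccdca$acbbabd
  rot[8] = daddccdca$acbbabda
  rot[9] = addccdca$acbbabdad
  rot[10] = ddccdca$acbbabdada
  rot[11] = dccdca$acbbabdadad
  rot[12] = ccdca$acbbabdadadd
  rot[13] = cdca$acbbabdadaddc
  rot[14] = dca$acbbabdadaddcc
  rot[15] = ca$acbbabdadaddccd
  rot[16] = a$acbbabdadaddccdc
  rot[17] = $acbbabdadaddccdca
Sorted (with $ < everything):
  sorted[0] = $acbbabdadaddccdca
  sorted[1] = a$acbbabdadaddccdc
  sorted[2] = abdadaddccdca$acbb
  sorted[3] = acbbabdadaddccdca$
  sorted[4] = adaddccdca$acbbabd
  sorted[5] = addccdca$acbbabdad
  sorted[6] = babdadaddccdca$acb
  sorted[7] = bbabdadaddccdca$ac
  sorted[8] = bdadaddccdca$acbba
  sorted[9] = ca$acbbabdadaddccd
  sorted[10] = cbbabdadaddccdca$a
  sorted[11] = ccdca$acbbabdadadd
  sorted[12] = cdca$acbbabdadaddc
  sorted[13] = dadaddccdca$acbbab
  sorted[14] = daddccdca$acbbabda
  sorted[15] = dca$acbbabdadaddcc
  sorted[16] = dccdca$acbbabdadad
  sorted[17] = ddccdca$acbbabdada
sorted[6] = babdadaddccdca$acb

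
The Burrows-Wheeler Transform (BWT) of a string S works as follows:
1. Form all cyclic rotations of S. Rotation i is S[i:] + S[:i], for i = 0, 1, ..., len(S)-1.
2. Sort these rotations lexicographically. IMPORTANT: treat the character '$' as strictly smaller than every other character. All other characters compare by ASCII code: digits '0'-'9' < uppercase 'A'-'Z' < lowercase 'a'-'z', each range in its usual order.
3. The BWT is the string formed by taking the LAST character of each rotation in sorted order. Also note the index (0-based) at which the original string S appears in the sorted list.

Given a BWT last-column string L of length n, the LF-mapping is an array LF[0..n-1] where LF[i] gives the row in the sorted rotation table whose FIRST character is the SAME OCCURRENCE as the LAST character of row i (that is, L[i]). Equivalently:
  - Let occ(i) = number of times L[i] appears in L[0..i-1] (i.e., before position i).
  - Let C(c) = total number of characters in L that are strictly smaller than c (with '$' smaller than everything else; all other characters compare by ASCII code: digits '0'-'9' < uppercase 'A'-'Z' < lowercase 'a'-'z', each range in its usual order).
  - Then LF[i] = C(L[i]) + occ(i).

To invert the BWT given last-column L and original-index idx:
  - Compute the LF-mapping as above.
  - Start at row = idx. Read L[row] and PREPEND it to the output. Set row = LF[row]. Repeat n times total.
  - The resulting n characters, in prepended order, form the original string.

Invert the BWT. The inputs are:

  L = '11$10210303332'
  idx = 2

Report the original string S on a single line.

LF mapping: 4 5 0 6 1 8 7 2 10 3 11 12 13 9
Walk LF starting at row 2, prepending L[row]:
  step 1: row=2, L[2]='$', prepend. Next row=LF[2]=0
  step 2: row=0, L[0]='1', prepend. Next row=LF[0]=4
  step 3: row=4, L[4]='0', prepend. Next row=LF[4]=1
  step 4: row=1, L[1]='1', prepend. Next row=LF[1]=5
  step 5: row=5, L[5]='2', prepend. Next row=LF[5]=8
  step 6: row=8, L[8]='3', prepend. Next row=LF[8]=10
  step 7: row=10, L[10]='3', prepend. Next row=LF[10]=11
  step 8: row=11, L[11]='3', prepend. Next row=LF[11]=12
  step 9: row=12, L[12]='3', prepend. Next row=LF[12]=13
  step 10: row=13, L[13]='2', prepend. Next row=LF[13]=9
  step 11: row=9, L[9]='0', prepend. Next row=LF[9]=3
  step 12: row=3, L[3]='1', prepend. Next row=LF[3]=6
  step 13: row=6, L[6]='1', prepend. Next row=LF[6]=7
  step 14: row=7, L[7]='0', prepend. Next row=LF[7]=2
Reversed output: 0110233332101$

Answer: 0110233332101$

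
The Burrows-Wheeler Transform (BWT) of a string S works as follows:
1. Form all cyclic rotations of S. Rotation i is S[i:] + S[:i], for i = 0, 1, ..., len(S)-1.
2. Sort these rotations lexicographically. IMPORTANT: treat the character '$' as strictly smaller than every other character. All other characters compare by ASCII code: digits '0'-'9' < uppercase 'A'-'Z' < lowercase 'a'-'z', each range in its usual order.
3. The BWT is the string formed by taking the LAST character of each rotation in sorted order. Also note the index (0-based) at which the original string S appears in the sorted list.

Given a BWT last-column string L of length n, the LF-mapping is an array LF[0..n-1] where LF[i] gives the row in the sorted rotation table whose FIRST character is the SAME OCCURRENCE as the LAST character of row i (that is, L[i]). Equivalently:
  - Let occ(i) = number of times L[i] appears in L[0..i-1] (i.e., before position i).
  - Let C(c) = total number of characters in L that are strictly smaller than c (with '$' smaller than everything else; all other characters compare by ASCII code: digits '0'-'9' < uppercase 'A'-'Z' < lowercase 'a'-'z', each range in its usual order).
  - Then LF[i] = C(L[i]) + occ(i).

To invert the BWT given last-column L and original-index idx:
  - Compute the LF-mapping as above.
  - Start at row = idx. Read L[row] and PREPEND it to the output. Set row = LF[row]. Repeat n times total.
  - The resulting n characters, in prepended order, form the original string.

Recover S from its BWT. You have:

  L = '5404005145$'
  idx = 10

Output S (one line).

Answer: 5540400145$

Derivation:
LF mapping: 8 5 1 6 2 3 9 4 7 10 0
Walk LF starting at row 10, prepending L[row]:
  step 1: row=10, L[10]='$', prepend. Next row=LF[10]=0
  step 2: row=0, L[0]='5', prepend. Next row=LF[0]=8
  step 3: row=8, L[8]='4', prepend. Next row=LF[8]=7
  step 4: row=7, L[7]='1', prepend. Next row=LF[7]=4
  step 5: row=4, L[4]='0', prepend. Next row=LF[4]=2
  step 6: row=2, L[2]='0', prepend. Next row=LF[2]=1
  step 7: row=1, L[1]='4', prepend. Next row=LF[1]=5
  step 8: row=5, L[5]='0', prepend. Next row=LF[5]=3
  step 9: row=3, L[3]='4', prepend. Next row=LF[3]=6
  step 10: row=6, L[6]='5', prepend. Next row=LF[6]=9
  step 11: row=9, L[9]='5', prepend. Next row=LF[9]=10
Reversed output: 5540400145$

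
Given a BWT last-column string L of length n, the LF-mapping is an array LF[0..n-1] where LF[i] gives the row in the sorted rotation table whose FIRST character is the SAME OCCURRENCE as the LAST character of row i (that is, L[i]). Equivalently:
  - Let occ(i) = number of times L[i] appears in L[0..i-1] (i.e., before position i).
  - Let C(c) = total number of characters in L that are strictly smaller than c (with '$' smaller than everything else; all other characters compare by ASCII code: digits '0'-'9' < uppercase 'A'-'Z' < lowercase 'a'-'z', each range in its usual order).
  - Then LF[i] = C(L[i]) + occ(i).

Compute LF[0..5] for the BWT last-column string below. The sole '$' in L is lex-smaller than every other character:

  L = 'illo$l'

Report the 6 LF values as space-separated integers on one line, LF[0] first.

Answer: 1 2 3 5 0 4

Derivation:
Char counts: '$':1, 'i':1, 'l':3, 'o':1
C (first-col start): C('$')=0, C('i')=1, C('l')=2, C('o')=5
L[0]='i': occ=0, LF[0]=C('i')+0=1+0=1
L[1]='l': occ=0, LF[1]=C('l')+0=2+0=2
L[2]='l': occ=1, LF[2]=C('l')+1=2+1=3
L[3]='o': occ=0, LF[3]=C('o')+0=5+0=5
L[4]='$': occ=0, LF[4]=C('$')+0=0+0=0
L[5]='l': occ=2, LF[5]=C('l')+2=2+2=4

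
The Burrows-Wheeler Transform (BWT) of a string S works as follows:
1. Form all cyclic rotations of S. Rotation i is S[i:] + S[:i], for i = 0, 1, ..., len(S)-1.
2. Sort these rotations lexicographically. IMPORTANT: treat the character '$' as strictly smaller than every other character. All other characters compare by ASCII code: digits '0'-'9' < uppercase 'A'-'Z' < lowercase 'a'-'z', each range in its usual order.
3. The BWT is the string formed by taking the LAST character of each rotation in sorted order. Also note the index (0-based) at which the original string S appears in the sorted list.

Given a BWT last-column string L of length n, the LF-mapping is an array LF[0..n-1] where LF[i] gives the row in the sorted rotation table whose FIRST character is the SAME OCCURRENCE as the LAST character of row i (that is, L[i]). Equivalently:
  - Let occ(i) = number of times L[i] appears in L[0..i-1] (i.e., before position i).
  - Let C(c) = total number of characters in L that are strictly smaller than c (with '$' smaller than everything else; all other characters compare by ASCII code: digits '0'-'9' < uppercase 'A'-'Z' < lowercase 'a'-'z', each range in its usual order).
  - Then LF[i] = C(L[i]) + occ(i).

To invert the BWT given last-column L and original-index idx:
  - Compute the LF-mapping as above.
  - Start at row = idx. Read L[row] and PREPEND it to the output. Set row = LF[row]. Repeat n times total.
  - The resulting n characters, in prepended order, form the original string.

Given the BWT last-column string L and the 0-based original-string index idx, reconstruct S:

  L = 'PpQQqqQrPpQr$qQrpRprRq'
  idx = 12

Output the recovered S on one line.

Answer: pqprQqQQPRqrrpRrqQQpP$

Derivation:
LF mapping: 1 10 3 4 14 15 5 18 2 11 6 19 0 16 7 20 12 8 13 21 9 17
Walk LF starting at row 12, prepending L[row]:
  step 1: row=12, L[12]='$', prepend. Next row=LF[12]=0
  step 2: row=0, L[0]='P', prepend. Next row=LF[0]=1
  step 3: row=1, L[1]='p', prepend. Next row=LF[1]=10
  step 4: row=10, L[10]='Q', prepend. Next row=LF[10]=6
  step 5: row=6, L[6]='Q', prepend. Next row=LF[6]=5
  step 6: row=5, L[5]='q', prepend. Next row=LF[5]=15
  step 7: row=15, L[15]='r', prepend. Next row=LF[15]=20
  step 8: row=20, L[20]='R', prepend. Next row=LF[20]=9
  step 9: row=9, L[9]='p', prepend. Next row=LF[9]=11
  step 10: row=11, L[11]='r', prepend. Next row=LF[11]=19
  step 11: row=19, L[19]='r', prepend. Next row=LF[19]=21
  step 12: row=21, L[21]='q', prepend. Next row=LF[21]=17
  step 13: row=17, L[17]='R', prepend. Next row=LF[17]=8
  step 14: row=8, L[8]='P', prepend. Next row=LF[8]=2
  step 15: row=2, L[2]='Q', prepend. Next row=LF[2]=3
  step 16: row=3, L[3]='Q', prepend. Next row=LF[3]=4
  step 17: row=4, L[4]='q', prepend. Next row=LF[4]=14
  step 18: row=14, L[14]='Q', prepend. Next row=LF[14]=7
  step 19: row=7, L[7]='r', prepend. Next row=LF[7]=18
  step 20: row=18, L[18]='p', prepend. Next row=LF[18]=13
  step 21: row=13, L[13]='q', prepend. Next row=LF[13]=16
  step 22: row=16, L[16]='p', prepend. Next row=LF[16]=12
Reversed output: pqprQqQQPRqrrpRrqQQpP$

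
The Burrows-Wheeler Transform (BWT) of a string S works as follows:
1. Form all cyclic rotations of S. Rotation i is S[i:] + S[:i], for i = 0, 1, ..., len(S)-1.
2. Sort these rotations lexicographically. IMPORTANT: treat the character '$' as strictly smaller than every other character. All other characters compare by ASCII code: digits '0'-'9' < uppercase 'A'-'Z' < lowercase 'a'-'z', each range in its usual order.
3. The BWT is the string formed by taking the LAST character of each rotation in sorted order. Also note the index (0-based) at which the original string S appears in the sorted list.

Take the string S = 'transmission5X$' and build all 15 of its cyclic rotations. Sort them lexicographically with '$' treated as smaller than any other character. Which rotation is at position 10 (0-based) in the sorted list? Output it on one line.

All 15 rotations (rotation i = S[i:]+S[:i]):
  rot[0] = transmission5X$
  rot[1] = ransmission5X$t
  rot[2] = ansmission5X$tr
  rot[3] = nsmission5X$tra
  rot[4] = smission5X$tran
  rot[5] = mission5X$trans
  rot[6] = ission5X$transm
  rot[7] = ssion5X$transmi
  rot[8] = sion5X$transmis
  rot[9] = ion5X$transmiss
  rot[10] = on5X$transmissi
  rot[11] = n5X$transmissio
  rot[12] = 5X$transmission
  rot[13] = X$transmission5
  rot[14] = $transmission5X
Sorted (with $ < everything):
  sorted[0] = $transmission5X
  sorted[1] = 5X$transmission
  sorted[2] = X$transmission5
  sorted[3] = ansmission5X$tr
  sorted[4] = ion5X$transmiss
  sorted[5] = ission5X$transm
  sorted[6] = mission5X$trans
  sorted[7] = n5X$transmissio
  sorted[8] = nsmission5X$tra
  sorted[9] = on5X$transmissi
  sorted[10] = ransmission5X$t
  sorted[11] = sion5X$transmis
  sorted[12] = smission5X$tran
  sorted[13] = ssion5X$transmi
  sorted[14] = transmission5X$
sorted[10] = ransmission5X$t

Answer: ransmission5X$t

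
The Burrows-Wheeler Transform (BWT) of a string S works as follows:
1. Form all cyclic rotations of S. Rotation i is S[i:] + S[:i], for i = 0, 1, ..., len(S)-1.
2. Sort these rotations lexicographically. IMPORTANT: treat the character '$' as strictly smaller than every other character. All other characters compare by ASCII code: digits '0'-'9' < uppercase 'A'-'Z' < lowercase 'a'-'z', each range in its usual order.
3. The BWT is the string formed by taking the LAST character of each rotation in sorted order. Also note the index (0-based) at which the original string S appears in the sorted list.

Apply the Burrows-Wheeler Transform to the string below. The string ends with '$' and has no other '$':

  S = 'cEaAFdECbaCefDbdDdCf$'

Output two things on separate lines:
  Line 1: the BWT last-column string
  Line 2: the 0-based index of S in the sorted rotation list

Answer: faEadfddcAEbCD$DbFCCe
14

Derivation:
All 21 rotations (rotation i = S[i:]+S[:i]):
  rot[0] = cEaAFdECbaCefDbdDdCf$
  rot[1] = EaAFdECbaCefDbdDdCf$c
  rot[2] = aAFdECbaCefDbdDdCf$cE
  rot[3] = AFdECbaCefDbdDdCf$cEa
  rot[4] = FdECbaCefDbdDdCf$cEaA
  rot[5] = dECbaCefDbdDdCf$cEaAF
  rot[6] = ECbaCefDbdDdCf$cEaAFd
  rot[7] = CbaCefDbdDdCf$cEaAFdE
  rot[8] = baCefDbdDdCf$cEaAFdEC
  rot[9] = aCefDbdDdCf$cEaAFdECb
  rot[10] = CefDbdDdCf$cEaAFdECba
  rot[11] = efDbdDdCf$cEaAFdECbaC
  rot[12] = fDbdDdCf$cEaAFdECbaCe
  rot[13] = DbdDdCf$cEaAFdECbaCef
  rot[14] = bdDdCf$cEaAFdECbaCefD
  rot[15] = dDdCf$cEaAFdECbaCefDb
  rot[16] = DdCf$cEaAFdECbaCefDbd
  rot[17] = dCf$cEaAFdECbaCefDbdD
  rot[18] = Cf$cEaAFdECbaCefDbdDd
  rot[19] = f$cEaAFdECbaCefDbdDdC
  rot[20] = $cEaAFdECbaCefDbdDdCf
Sorted (with $ < everything):
  sorted[0] = $cEaAFdECbaCefDbdDdCf  (last char: 'f')
  sorted[1] = AFdECbaCefDbdDdCf$cEa  (last char: 'a')
  sorted[2] = CbaCefDbdDdCf$cEaAFdE  (last char: 'E')
  sorted[3] = CefDbdDdCf$cEaAFdECba  (last char: 'a')
  sorted[4] = Cf$cEaAFdECbaCefDbdDd  (last char: 'd')
  sorted[5] = DbdDdCf$cEaAFdECbaCef  (last char: 'f')
  sorted[6] = DdCf$cEaAFdECbaCefDbd  (last char: 'd')
  sorted[7] = ECbaCefDbdDdCf$cEaAFd  (last char: 'd')
  sorted[8] = EaAFdECbaCefDbdDdCf$c  (last char: 'c')
  sorted[9] = FdECbaCefDbdDdCf$cEaA  (last char: 'A')
  sorted[10] = aAFdECbaCefDbdDdCf$cE  (last char: 'E')
  sorted[11] = aCefDbdDdCf$cEaAFdECb  (last char: 'b')
  sorted[12] = baCefDbdDdCf$cEaAFdEC  (last char: 'C')
  sorted[13] = bdDdCf$cEaAFdECbaCefD  (last char: 'D')
  sorted[14] = cEaAFdECbaCefDbdDdCf$  (last char: '$')
  sorted[15] = dCf$cEaAFdECbaCefDbdD  (last char: 'D')
  sorted[16] = dDdCf$cEaAFdECbaCefDb  (last char: 'b')
  sorted[17] = dECbaCefDbdDdCf$cEaAF  (last char: 'F')
  sorted[18] = efDbdDdCf$cEaAFdECbaC  (last char: 'C')
  sorted[19] = f$cEaAFdECbaCefDbdDdC  (last char: 'C')
  sorted[20] = fDbdDdCf$cEaAFdECbaCe  (last char: 'e')
Last column: faEadfddcAEbCD$DbFCCe
Original string S is at sorted index 14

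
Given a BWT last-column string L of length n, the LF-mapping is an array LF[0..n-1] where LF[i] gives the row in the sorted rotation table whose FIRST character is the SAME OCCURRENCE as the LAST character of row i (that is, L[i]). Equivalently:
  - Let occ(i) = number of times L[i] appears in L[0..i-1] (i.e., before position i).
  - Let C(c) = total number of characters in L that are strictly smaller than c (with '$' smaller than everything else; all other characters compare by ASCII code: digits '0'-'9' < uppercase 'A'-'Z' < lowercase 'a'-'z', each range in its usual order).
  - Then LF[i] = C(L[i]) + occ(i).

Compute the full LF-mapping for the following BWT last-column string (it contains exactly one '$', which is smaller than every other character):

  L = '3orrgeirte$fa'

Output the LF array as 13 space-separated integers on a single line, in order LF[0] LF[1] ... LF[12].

Answer: 1 8 9 10 6 3 7 11 12 4 0 5 2

Derivation:
Char counts: '$':1, '3':1, 'a':1, 'e':2, 'f':1, 'g':1, 'i':1, 'o':1, 'r':3, 't':1
C (first-col start): C('$')=0, C('3')=1, C('a')=2, C('e')=3, C('f')=5, C('g')=6, C('i')=7, C('o')=8, C('r')=9, C('t')=12
L[0]='3': occ=0, LF[0]=C('3')+0=1+0=1
L[1]='o': occ=0, LF[1]=C('o')+0=8+0=8
L[2]='r': occ=0, LF[2]=C('r')+0=9+0=9
L[3]='r': occ=1, LF[3]=C('r')+1=9+1=10
L[4]='g': occ=0, LF[4]=C('g')+0=6+0=6
L[5]='e': occ=0, LF[5]=C('e')+0=3+0=3
L[6]='i': occ=0, LF[6]=C('i')+0=7+0=7
L[7]='r': occ=2, LF[7]=C('r')+2=9+2=11
L[8]='t': occ=0, LF[8]=C('t')+0=12+0=12
L[9]='e': occ=1, LF[9]=C('e')+1=3+1=4
L[10]='$': occ=0, LF[10]=C('$')+0=0+0=0
L[11]='f': occ=0, LF[11]=C('f')+0=5+0=5
L[12]='a': occ=0, LF[12]=C('a')+0=2+0=2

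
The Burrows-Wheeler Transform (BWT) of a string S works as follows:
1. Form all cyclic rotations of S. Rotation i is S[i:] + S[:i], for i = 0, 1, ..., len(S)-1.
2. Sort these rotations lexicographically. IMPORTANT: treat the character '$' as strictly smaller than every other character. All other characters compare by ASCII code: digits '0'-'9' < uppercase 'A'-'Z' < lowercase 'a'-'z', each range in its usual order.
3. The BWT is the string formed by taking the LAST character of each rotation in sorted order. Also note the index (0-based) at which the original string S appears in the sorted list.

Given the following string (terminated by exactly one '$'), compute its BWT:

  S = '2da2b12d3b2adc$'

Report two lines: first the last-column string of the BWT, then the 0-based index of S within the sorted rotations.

Answer: cbba1$dd223d22a
5

Derivation:
All 15 rotations (rotation i = S[i:]+S[:i]):
  rot[0] = 2da2b12d3b2adc$
  rot[1] = da2b12d3b2adc$2
  rot[2] = a2b12d3b2adc$2d
  rot[3] = 2b12d3b2adc$2da
  rot[4] = b12d3b2adc$2da2
  rot[5] = 12d3b2adc$2da2b
  rot[6] = 2d3b2adc$2da2b1
  rot[7] = d3b2adc$2da2b12
  rot[8] = 3b2adc$2da2b12d
  rot[9] = b2adc$2da2b12d3
  rot[10] = 2adc$2da2b12d3b
  rot[11] = adc$2da2b12d3b2
  rot[12] = dc$2da2b12d3b2a
  rot[13] = c$2da2b12d3b2ad
  rot[14] = $2da2b12d3b2adc
Sorted (with $ < everything):
  sorted[0] = $2da2b12d3b2adc  (last char: 'c')
  sorted[1] = 12d3b2adc$2da2b  (last char: 'b')
  sorted[2] = 2adc$2da2b12d3b  (last char: 'b')
  sorted[3] = 2b12d3b2adc$2da  (last char: 'a')
  sorted[4] = 2d3b2adc$2da2b1  (last char: '1')
  sorted[5] = 2da2b12d3b2adc$  (last char: '$')
  sorted[6] = 3b2adc$2da2b12d  (last char: 'd')
  sorted[7] = a2b12d3b2adc$2d  (last char: 'd')
  sorted[8] = adc$2da2b12d3b2  (last char: '2')
  sorted[9] = b12d3b2adc$2da2  (last char: '2')
  sorted[10] = b2adc$2da2b12d3  (last char: '3')
  sorted[11] = c$2da2b12d3b2ad  (last char: 'd')
  sorted[12] = d3b2adc$2da2b12  (last char: '2')
  sorted[13] = da2b12d3b2adc$2  (last char: '2')
  sorted[14] = dc$2da2b12d3b2a  (last char: 'a')
Last column: cbba1$dd223d22a
Original string S is at sorted index 5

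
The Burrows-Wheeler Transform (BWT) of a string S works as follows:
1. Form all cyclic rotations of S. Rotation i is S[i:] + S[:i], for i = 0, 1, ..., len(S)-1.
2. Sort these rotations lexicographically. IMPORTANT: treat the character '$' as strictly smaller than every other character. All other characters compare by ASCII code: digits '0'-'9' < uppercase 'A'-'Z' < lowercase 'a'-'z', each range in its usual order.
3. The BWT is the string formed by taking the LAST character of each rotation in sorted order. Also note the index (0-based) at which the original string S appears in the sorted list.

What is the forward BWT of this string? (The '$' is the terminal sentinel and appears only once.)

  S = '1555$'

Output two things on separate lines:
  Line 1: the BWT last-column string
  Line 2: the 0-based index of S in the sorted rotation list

Answer: 5$551
1

Derivation:
All 5 rotations (rotation i = S[i:]+S[:i]):
  rot[0] = 1555$
  rot[1] = 555$1
  rot[2] = 55$15
  rot[3] = 5$155
  rot[4] = $1555
Sorted (with $ < everything):
  sorted[0] = $1555  (last char: '5')
  sorted[1] = 1555$  (last char: '$')
  sorted[2] = 5$155  (last char: '5')
  sorted[3] = 55$15  (last char: '5')
  sorted[4] = 555$1  (last char: '1')
Last column: 5$551
Original string S is at sorted index 1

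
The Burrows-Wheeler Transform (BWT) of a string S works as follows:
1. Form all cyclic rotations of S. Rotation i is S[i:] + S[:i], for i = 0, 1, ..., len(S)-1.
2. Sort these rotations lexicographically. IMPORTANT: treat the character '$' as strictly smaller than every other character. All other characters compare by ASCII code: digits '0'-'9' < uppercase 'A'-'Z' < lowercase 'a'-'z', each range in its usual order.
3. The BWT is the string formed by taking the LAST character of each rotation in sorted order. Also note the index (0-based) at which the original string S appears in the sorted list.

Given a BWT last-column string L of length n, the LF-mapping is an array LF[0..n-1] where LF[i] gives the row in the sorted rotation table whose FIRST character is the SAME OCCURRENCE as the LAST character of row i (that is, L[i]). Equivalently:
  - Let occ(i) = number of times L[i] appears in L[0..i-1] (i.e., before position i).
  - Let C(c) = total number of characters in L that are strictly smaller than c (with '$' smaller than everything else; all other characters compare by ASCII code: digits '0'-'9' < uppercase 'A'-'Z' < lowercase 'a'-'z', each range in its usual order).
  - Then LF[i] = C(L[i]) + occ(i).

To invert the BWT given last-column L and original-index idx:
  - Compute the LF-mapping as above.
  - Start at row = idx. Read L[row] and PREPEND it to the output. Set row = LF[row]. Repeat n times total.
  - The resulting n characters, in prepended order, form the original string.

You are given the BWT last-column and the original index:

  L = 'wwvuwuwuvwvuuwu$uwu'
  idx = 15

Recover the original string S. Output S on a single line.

LF mapping: 12 13 9 1 14 2 15 3 10 16 11 4 5 17 6 0 7 18 8
Walk LF starting at row 15, prepending L[row]:
  step 1: row=15, L[15]='$', prepend. Next row=LF[15]=0
  step 2: row=0, L[0]='w', prepend. Next row=LF[0]=12
  step 3: row=12, L[12]='u', prepend. Next row=LF[12]=5
  step 4: row=5, L[5]='u', prepend. Next row=LF[5]=2
  step 5: row=2, L[2]='v', prepend. Next row=LF[2]=9
  step 6: row=9, L[9]='w', prepend. Next row=LF[9]=16
  step 7: row=16, L[16]='u', prepend. Next row=LF[16]=7
  step 8: row=7, L[7]='u', prepend. Next row=LF[7]=3
  step 9: row=3, L[3]='u', prepend. Next row=LF[3]=1
  step 10: row=1, L[1]='w', prepend. Next row=LF[1]=13
  step 11: row=13, L[13]='w', prepend. Next row=LF[13]=17
  step 12: row=17, L[17]='w', prepend. Next row=LF[17]=18
  step 13: row=18, L[18]='u', prepend. Next row=LF[18]=8
  step 14: row=8, L[8]='v', prepend. Next row=LF[8]=10
  step 15: row=10, L[10]='v', prepend. Next row=LF[10]=11
  step 16: row=11, L[11]='u', prepend. Next row=LF[11]=4
  step 17: row=4, L[4]='w', prepend. Next row=LF[4]=14
  step 18: row=14, L[14]='u', prepend. Next row=LF[14]=6
  step 19: row=6, L[6]='w', prepend. Next row=LF[6]=15
Reversed output: wuwuvvuwwwuuuwvuuw$

Answer: wuwuvvuwwwuuuwvuuw$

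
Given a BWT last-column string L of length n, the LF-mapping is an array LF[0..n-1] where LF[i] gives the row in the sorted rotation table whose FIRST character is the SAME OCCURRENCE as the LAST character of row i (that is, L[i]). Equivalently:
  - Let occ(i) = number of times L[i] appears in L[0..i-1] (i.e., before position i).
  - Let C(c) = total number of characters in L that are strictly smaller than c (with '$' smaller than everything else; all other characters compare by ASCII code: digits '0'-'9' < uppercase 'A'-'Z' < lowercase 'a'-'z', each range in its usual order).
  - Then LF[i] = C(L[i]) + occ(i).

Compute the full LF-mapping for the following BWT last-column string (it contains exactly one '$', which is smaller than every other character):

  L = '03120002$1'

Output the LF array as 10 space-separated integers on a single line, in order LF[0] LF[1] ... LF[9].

Answer: 1 9 5 7 2 3 4 8 0 6

Derivation:
Char counts: '$':1, '0':4, '1':2, '2':2, '3':1
C (first-col start): C('$')=0, C('0')=1, C('1')=5, C('2')=7, C('3')=9
L[0]='0': occ=0, LF[0]=C('0')+0=1+0=1
L[1]='3': occ=0, LF[1]=C('3')+0=9+0=9
L[2]='1': occ=0, LF[2]=C('1')+0=5+0=5
L[3]='2': occ=0, LF[3]=C('2')+0=7+0=7
L[4]='0': occ=1, LF[4]=C('0')+1=1+1=2
L[5]='0': occ=2, LF[5]=C('0')+2=1+2=3
L[6]='0': occ=3, LF[6]=C('0')+3=1+3=4
L[7]='2': occ=1, LF[7]=C('2')+1=7+1=8
L[8]='$': occ=0, LF[8]=C('$')+0=0+0=0
L[9]='1': occ=1, LF[9]=C('1')+1=5+1=6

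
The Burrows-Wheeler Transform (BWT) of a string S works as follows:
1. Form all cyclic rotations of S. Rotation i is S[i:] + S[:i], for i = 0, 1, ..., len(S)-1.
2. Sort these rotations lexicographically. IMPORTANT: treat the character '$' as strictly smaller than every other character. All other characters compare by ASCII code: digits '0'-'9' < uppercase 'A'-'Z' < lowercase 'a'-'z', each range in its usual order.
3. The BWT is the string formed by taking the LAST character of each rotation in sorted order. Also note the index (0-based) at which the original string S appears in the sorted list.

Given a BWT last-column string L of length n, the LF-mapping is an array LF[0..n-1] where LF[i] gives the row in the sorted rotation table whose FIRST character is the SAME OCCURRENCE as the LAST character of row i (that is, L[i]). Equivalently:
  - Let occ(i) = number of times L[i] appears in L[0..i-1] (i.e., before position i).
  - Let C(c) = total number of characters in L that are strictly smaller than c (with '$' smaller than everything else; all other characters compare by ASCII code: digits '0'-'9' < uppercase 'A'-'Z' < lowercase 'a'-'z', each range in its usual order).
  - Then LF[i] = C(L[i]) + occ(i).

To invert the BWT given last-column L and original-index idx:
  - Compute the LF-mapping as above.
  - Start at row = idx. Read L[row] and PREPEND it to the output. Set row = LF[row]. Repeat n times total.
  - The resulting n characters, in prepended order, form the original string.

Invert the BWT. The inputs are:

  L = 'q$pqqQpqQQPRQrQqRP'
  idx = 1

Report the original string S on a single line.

Answer: PpPrqQQRqqQqQRpQq$

Derivation:
LF mapping: 12 0 10 13 14 3 11 15 4 5 1 8 6 17 7 16 9 2
Walk LF starting at row 1, prepending L[row]:
  step 1: row=1, L[1]='$', prepend. Next row=LF[1]=0
  step 2: row=0, L[0]='q', prepend. Next row=LF[0]=12
  step 3: row=12, L[12]='Q', prepend. Next row=LF[12]=6
  step 4: row=6, L[6]='p', prepend. Next row=LF[6]=11
  step 5: row=11, L[11]='R', prepend. Next row=LF[11]=8
  step 6: row=8, L[8]='Q', prepend. Next row=LF[8]=4
  step 7: row=4, L[4]='q', prepend. Next row=LF[4]=14
  step 8: row=14, L[14]='Q', prepend. Next row=LF[14]=7
  step 9: row=7, L[7]='q', prepend. Next row=LF[7]=15
  step 10: row=15, L[15]='q', prepend. Next row=LF[15]=16
  step 11: row=16, L[16]='R', prepend. Next row=LF[16]=9
  step 12: row=9, L[9]='Q', prepend. Next row=LF[9]=5
  step 13: row=5, L[5]='Q', prepend. Next row=LF[5]=3
  step 14: row=3, L[3]='q', prepend. Next row=LF[3]=13
  step 15: row=13, L[13]='r', prepend. Next row=LF[13]=17
  step 16: row=17, L[17]='P', prepend. Next row=LF[17]=2
  step 17: row=2, L[2]='p', prepend. Next row=LF[2]=10
  step 18: row=10, L[10]='P', prepend. Next row=LF[10]=1
Reversed output: PpPrqQQRqqQqQRpQq$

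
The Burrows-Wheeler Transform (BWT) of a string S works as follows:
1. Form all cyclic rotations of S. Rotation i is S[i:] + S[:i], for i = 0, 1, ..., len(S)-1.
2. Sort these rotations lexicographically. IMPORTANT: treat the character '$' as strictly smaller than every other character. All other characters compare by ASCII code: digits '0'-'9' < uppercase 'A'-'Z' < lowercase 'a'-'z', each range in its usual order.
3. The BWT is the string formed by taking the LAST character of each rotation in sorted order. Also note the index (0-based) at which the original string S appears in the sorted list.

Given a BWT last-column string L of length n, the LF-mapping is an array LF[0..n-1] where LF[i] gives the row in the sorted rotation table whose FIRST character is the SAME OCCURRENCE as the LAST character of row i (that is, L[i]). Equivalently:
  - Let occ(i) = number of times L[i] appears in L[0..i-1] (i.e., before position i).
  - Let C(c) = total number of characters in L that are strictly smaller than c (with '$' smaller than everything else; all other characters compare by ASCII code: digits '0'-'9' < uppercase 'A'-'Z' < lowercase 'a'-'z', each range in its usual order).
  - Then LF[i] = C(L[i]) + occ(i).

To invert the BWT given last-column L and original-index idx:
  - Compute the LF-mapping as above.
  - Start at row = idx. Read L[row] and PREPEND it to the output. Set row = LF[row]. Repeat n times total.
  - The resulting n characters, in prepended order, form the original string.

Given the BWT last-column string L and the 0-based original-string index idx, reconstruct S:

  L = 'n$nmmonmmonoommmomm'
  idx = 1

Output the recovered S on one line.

Answer: mmmomoonmmmonmomnn$

Derivation:
LF mapping: 10 0 11 1 2 14 12 3 4 15 13 16 17 5 6 7 18 8 9
Walk LF starting at row 1, prepending L[row]:
  step 1: row=1, L[1]='$', prepend. Next row=LF[1]=0
  step 2: row=0, L[0]='n', prepend. Next row=LF[0]=10
  step 3: row=10, L[10]='n', prepend. Next row=LF[10]=13
  step 4: row=13, L[13]='m', prepend. Next row=LF[13]=5
  step 5: row=5, L[5]='o', prepend. Next row=LF[5]=14
  step 6: row=14, L[14]='m', prepend. Next row=LF[14]=6
  step 7: row=6, L[6]='n', prepend. Next row=LF[6]=12
  step 8: row=12, L[12]='o', prepend. Next row=LF[12]=17
  step 9: row=17, L[17]='m', prepend. Next row=LF[17]=8
  step 10: row=8, L[8]='m', prepend. Next row=LF[8]=4
  step 11: row=4, L[4]='m', prepend. Next row=LF[4]=2
  step 12: row=2, L[2]='n', prepend. Next row=LF[2]=11
  step 13: row=11, L[11]='o', prepend. Next row=LF[11]=16
  step 14: row=16, L[16]='o', prepend. Next row=LF[16]=18
  step 15: row=18, L[18]='m', prepend. Next row=LF[18]=9
  step 16: row=9, L[9]='o', prepend. Next row=LF[9]=15
  step 17: row=15, L[15]='m', prepend. Next row=LF[15]=7
  step 18: row=7, L[7]='m', prepend. Next row=LF[7]=3
  step 19: row=3, L[3]='m', prepend. Next row=LF[3]=1
Reversed output: mmmomoonmmmonmomnn$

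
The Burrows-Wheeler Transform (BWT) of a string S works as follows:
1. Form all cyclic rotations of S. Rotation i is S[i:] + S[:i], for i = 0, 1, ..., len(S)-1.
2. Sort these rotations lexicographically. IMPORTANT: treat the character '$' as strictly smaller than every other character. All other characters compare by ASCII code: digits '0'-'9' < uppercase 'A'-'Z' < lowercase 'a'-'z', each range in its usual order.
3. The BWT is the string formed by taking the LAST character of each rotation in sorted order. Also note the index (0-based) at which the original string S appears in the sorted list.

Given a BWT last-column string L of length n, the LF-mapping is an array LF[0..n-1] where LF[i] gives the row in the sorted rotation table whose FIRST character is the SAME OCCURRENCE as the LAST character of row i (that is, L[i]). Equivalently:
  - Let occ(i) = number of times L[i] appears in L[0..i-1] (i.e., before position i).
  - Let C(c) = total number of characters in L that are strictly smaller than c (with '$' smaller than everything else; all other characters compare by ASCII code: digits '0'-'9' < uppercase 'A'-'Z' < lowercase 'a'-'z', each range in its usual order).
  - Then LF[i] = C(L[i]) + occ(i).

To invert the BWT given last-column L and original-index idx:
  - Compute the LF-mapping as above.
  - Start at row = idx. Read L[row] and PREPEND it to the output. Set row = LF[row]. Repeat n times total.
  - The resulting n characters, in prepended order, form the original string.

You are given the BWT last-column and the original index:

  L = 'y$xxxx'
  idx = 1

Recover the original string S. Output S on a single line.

LF mapping: 5 0 1 2 3 4
Walk LF starting at row 1, prepending L[row]:
  step 1: row=1, L[1]='$', prepend. Next row=LF[1]=0
  step 2: row=0, L[0]='y', prepend. Next row=LF[0]=5
  step 3: row=5, L[5]='x', prepend. Next row=LF[5]=4
  step 4: row=4, L[4]='x', prepend. Next row=LF[4]=3
  step 5: row=3, L[3]='x', prepend. Next row=LF[3]=2
  step 6: row=2, L[2]='x', prepend. Next row=LF[2]=1
Reversed output: xxxxy$

Answer: xxxxy$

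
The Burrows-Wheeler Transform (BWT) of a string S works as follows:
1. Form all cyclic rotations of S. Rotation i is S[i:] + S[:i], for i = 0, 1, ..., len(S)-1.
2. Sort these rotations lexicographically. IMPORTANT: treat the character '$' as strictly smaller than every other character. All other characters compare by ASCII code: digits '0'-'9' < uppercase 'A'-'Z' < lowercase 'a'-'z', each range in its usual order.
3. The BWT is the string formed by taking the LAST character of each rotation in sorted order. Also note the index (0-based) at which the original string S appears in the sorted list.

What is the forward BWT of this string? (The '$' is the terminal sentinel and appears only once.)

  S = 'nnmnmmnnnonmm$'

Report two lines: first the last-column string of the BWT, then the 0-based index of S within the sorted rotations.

All 14 rotations (rotation i = S[i:]+S[:i]):
  rot[0] = nnmnmmnnnonmm$
  rot[1] = nmnmmnnnonmm$n
  rot[2] = mnmmnnnonmm$nn
  rot[3] = nmmnnnonmm$nnm
  rot[4] = mmnnnonmm$nnmn
  rot[5] = mnnnonmm$nnmnm
  rot[6] = nnnonmm$nnmnmm
  rot[7] = nnonmm$nnmnmmn
  rot[8] = nonmm$nnmnmmnn
  rot[9] = onmm$nnmnmmnnn
  rot[10] = nmm$nnmnmmnnno
  rot[11] = mm$nnmnmmnnnon
  rot[12] = m$nnmnmmnnnonm
  rot[13] = $nnmnmmnnnonmm
Sorted (with $ < everything):
  sorted[0] = $nnmnmmnnnonmm  (last char: 'm')
  sorted[1] = m$nnmnmmnnnonm  (last char: 'm')
  sorted[2] = mm$nnmnmmnnnon  (last char: 'n')
  sorted[3] = mmnnnonmm$nnmn  (last char: 'n')
  sorted[4] = mnmmnnnonmm$nn  (last char: 'n')
  sorted[5] = mnnnonmm$nnmnm  (last char: 'm')
  sorted[6] = nmm$nnmnmmnnno  (last char: 'o')
  sorted[7] = nmmnnnonmm$nnm  (last char: 'm')
  sorted[8] = nmnmmnnnonmm$n  (last char: 'n')
  sorted[9] = nnmnmmnnnonmm$  (last char: '$')
  sorted[10] = nnnonmm$nnmnmm  (last char: 'm')
  sorted[11] = nnonmm$nnmnmmn  (last char: 'n')
  sorted[12] = nonmm$nnmnmmnn  (last char: 'n')
  sorted[13] = onmm$nnmnmmnnn  (last char: 'n')
Last column: mmnnnmomn$mnnn
Original string S is at sorted index 9

Answer: mmnnnmomn$mnnn
9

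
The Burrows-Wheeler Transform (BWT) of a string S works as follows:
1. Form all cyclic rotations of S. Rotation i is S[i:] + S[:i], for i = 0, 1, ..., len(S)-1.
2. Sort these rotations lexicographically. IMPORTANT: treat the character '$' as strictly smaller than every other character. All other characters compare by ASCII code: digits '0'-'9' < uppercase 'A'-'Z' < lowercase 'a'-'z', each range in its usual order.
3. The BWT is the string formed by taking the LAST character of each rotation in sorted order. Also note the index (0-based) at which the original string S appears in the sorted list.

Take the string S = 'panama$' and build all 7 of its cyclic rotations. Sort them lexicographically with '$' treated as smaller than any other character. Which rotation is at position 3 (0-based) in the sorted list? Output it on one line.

All 7 rotations (rotation i = S[i:]+S[:i]):
  rot[0] = panama$
  rot[1] = anama$p
  rot[2] = nama$pa
  rot[3] = ama$pan
  rot[4] = ma$pana
  rot[5] = a$panam
  rot[6] = $panama
Sorted (with $ < everything):
  sorted[0] = $panama
  sorted[1] = a$panam
  sorted[2] = ama$pan
  sorted[3] = anama$p
  sorted[4] = ma$pana
  sorted[5] = nama$pa
  sorted[6] = panama$
sorted[3] = anama$p

Answer: anama$p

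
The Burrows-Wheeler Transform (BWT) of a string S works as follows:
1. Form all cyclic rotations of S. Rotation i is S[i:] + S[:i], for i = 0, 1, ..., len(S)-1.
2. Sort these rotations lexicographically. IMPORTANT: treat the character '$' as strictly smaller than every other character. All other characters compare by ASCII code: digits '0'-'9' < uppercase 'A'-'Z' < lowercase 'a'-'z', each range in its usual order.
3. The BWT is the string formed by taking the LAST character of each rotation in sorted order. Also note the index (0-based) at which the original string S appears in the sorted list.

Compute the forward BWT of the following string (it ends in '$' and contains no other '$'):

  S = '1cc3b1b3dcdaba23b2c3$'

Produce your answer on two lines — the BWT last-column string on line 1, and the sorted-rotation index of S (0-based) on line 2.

All 21 rotations (rotation i = S[i:]+S[:i]):
  rot[0] = 1cc3b1b3dcdaba23b2c3$
  rot[1] = cc3b1b3dcdaba23b2c3$1
  rot[2] = c3b1b3dcdaba23b2c3$1c
  rot[3] = 3b1b3dcdaba23b2c3$1cc
  rot[4] = b1b3dcdaba23b2c3$1cc3
  rot[5] = 1b3dcdaba23b2c3$1cc3b
  rot[6] = b3dcdaba23b2c3$1cc3b1
  rot[7] = 3dcdaba23b2c3$1cc3b1b
  rot[8] = dcdaba23b2c3$1cc3b1b3
  rot[9] = cdaba23b2c3$1cc3b1b3d
  rot[10] = daba23b2c3$1cc3b1b3dc
  rot[11] = aba23b2c3$1cc3b1b3dcd
  rot[12] = ba23b2c3$1cc3b1b3dcda
  rot[13] = a23b2c3$1cc3b1b3dcdab
  rot[14] = 23b2c3$1cc3b1b3dcdaba
  rot[15] = 3b2c3$1cc3b1b3dcdaba2
  rot[16] = b2c3$1cc3b1b3dcdaba23
  rot[17] = 2c3$1cc3b1b3dcdaba23b
  rot[18] = c3$1cc3b1b3dcdaba23b2
  rot[19] = 3$1cc3b1b3dcdaba23b2c
  rot[20] = $1cc3b1b3dcdaba23b2c3
Sorted (with $ < everything):
  sorted[0] = $1cc3b1b3dcdaba23b2c3  (last char: '3')
  sorted[1] = 1b3dcdaba23b2c3$1cc3b  (last char: 'b')
  sorted[2] = 1cc3b1b3dcdaba23b2c3$  (last char: '$')
  sorted[3] = 23b2c3$1cc3b1b3dcdaba  (last char: 'a')
  sorted[4] = 2c3$1cc3b1b3dcdaba23b  (last char: 'b')
  sorted[5] = 3$1cc3b1b3dcdaba23b2c  (last char: 'c')
  sorted[6] = 3b1b3dcdaba23b2c3$1cc  (last char: 'c')
  sorted[7] = 3b2c3$1cc3b1b3dcdaba2  (last char: '2')
  sorted[8] = 3dcdaba23b2c3$1cc3b1b  (last char: 'b')
  sorted[9] = a23b2c3$1cc3b1b3dcdab  (last char: 'b')
  sorted[10] = aba23b2c3$1cc3b1b3dcd  (last char: 'd')
  sorted[11] = b1b3dcdaba23b2c3$1cc3  (last char: '3')
  sorted[12] = b2c3$1cc3b1b3dcdaba23  (last char: '3')
  sorted[13] = b3dcdaba23b2c3$1cc3b1  (last char: '1')
  sorted[14] = ba23b2c3$1cc3b1b3dcda  (last char: 'a')
  sorted[15] = c3$1cc3b1b3dcdaba23b2  (last char: '2')
  sorted[16] = c3b1b3dcdaba23b2c3$1c  (last char: 'c')
  sorted[17] = cc3b1b3dcdaba23b2c3$1  (last char: '1')
  sorted[18] = cdaba23b2c3$1cc3b1b3d  (last char: 'd')
  sorted[19] = daba23b2c3$1cc3b1b3dc  (last char: 'c')
  sorted[20] = dcdaba23b2c3$1cc3b1b3  (last char: '3')
Last column: 3b$abcc2bbd331a2c1dc3
Original string S is at sorted index 2

Answer: 3b$abcc2bbd331a2c1dc3
2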